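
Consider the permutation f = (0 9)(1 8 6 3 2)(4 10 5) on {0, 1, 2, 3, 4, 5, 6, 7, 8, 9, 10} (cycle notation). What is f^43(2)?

6

2 lies in the 5-cycle (1 8 6 3 2).
Since the cycle has length 5, f^43 acts on it the same as f^3 (43 mod 5 = 3).
Stepping 3 places around the cycle: 2 → 1 → 8 → 6.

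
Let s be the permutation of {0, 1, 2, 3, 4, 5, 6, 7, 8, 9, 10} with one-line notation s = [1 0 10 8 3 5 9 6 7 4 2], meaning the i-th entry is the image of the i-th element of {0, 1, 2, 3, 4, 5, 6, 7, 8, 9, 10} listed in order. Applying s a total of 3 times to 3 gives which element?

6

Tracing 3 → 8 → … returns to 3 after 6 steps, so 3 lies in a 6-cycle (3, 8, 7, 6, 9, 4).
Advancing 3 steps from 3: 3 → 8 → 7 → 6.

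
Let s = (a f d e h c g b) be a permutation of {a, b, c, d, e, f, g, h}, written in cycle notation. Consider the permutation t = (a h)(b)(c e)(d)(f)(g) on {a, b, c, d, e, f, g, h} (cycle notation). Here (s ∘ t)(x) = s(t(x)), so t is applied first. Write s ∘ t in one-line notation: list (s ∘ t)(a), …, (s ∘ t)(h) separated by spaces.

(s ∘ t)(x) = s(t(x)). Computing each image: s(t(a)) = s(h) = c, s(t(b)) = s(b) = a, s(t(c)) = s(e) = h, s(t(d)) = s(d) = e, s(t(e)) = s(c) = g, s(t(f)) = s(f) = d, s(t(g)) = s(g) = b, s(t(h)) = s(a) = f.
Hence s ∘ t = [c a h e g d b f].

c a h e g d b f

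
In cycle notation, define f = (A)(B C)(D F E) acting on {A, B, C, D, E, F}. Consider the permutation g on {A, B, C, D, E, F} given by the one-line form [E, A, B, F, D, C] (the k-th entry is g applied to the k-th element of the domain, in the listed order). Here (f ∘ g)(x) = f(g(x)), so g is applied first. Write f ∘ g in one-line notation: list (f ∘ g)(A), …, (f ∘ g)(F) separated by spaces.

D A C E F B

(f ∘ g)(x) = f(g(x)). Computing each image: f(g(A)) = f(E) = D, f(g(B)) = f(A) = A, f(g(C)) = f(B) = C, f(g(D)) = f(F) = E, f(g(E)) = f(D) = F, f(g(F)) = f(C) = B.
Hence f ∘ g = [D A C E F B].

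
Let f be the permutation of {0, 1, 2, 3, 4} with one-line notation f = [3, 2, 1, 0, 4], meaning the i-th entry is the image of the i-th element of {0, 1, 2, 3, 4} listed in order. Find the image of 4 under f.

4

4 is element number 5 of the domain, and entry number 5 of the one-line form is 4, so f(4) = 4.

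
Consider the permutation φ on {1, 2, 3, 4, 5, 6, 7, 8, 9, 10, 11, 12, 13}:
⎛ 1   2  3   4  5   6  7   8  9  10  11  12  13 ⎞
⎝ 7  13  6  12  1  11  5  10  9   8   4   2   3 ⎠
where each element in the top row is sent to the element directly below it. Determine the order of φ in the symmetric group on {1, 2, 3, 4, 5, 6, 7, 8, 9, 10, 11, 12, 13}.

42

Decomposing into disjoint cycles gives cycle lengths 7, 3, 2, 1.
Since disjoint cycles commute, ord(φ) = lcm(7, 3, 2) = 42.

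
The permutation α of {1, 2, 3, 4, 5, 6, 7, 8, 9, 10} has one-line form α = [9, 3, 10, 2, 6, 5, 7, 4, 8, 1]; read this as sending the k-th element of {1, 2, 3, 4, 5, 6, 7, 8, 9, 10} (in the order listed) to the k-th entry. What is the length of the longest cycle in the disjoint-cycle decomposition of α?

7

Decomposing into disjoint cycles gives (1 9 8 4 2 3 10)(5 6); the longest has length 7.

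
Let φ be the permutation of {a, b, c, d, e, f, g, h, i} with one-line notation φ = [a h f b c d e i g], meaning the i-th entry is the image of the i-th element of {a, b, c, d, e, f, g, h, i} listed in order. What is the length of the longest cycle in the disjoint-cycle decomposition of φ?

Decomposing into disjoint cycles gives (b, h, i, g, e, c, f, d); the longest has length 8.

8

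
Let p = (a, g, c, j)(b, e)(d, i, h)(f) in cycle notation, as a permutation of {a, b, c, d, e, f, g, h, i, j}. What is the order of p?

12

The disjoint cycles have lengths 4, 3, 2, 1.
The order is lcm(4, 3, 2) = 12.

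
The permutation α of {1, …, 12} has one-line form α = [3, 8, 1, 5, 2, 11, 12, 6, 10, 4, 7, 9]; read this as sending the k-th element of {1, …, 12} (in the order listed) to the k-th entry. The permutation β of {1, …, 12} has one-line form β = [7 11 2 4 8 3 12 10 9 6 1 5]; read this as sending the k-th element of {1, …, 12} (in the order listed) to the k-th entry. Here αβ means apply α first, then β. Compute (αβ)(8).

α(8) = 6, then β(6) = 3; composing gives (αβ)(8) = 3.

3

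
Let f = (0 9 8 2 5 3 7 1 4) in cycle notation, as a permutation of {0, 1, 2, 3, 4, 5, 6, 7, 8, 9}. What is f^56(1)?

1 lies in the 9-cycle (0 9 8 2 5 3 7 1 4).
Since the cycle has length 9, f^56 acts on it the same as f^2 (56 mod 9 = 2).
Stepping 2 places around the cycle: 1 → 4 → 0.

0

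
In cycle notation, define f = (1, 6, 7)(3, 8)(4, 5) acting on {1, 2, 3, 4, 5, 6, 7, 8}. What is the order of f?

The cycle type of f is (3, 2, 2, 1).
The order is lcm(3, 2, 2) = 6.

6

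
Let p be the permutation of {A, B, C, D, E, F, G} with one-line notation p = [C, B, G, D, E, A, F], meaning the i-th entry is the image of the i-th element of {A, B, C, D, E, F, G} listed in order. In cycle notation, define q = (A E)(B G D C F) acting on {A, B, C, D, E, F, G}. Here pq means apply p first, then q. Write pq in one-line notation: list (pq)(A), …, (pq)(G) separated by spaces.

For each element, apply p then q: A → C → F; B → B → G; C → G → D; D → D → C; E → E → A; F → A → E; G → F → B.
Collecting the images, pq = [F G D C A E B].

F G D C A E B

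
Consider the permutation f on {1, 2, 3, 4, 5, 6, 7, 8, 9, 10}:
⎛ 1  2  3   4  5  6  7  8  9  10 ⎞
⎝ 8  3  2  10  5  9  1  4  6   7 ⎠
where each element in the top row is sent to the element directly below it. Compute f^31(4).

Tracing 4 → 10 → … returns to 4 after 5 steps, so 4 lies in a 5-cycle (1, 8, 4, 10, 7).
On a 5-cycle, f^5 is the identity, so f^31 = f^1 there (31 ≡ 1 mod 5).
Advancing 1 step from 4: 4 → 10.

10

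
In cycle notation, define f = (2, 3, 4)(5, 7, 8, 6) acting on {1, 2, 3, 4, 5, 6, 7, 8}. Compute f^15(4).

4

4 lies in the 3-cycle (2, 3, 4).
On a 3-cycle, f^3 is the identity, so f^15 = f^0 there (15 ≡ 0 mod 3).
So f^15(4) = 4.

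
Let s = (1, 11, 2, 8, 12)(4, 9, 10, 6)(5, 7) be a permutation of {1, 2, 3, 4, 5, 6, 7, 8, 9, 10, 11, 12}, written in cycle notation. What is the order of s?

The cycle type of s is (5, 4, 2, 1).
The order of s is the least common multiple of its cycle lengths: lcm(5, 4, 2) = 20.

20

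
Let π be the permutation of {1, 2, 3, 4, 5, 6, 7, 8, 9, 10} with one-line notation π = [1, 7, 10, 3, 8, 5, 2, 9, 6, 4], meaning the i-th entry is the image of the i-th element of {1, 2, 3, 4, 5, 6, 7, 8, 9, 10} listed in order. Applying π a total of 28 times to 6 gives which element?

6

Tracing 6 → 5 → … returns to 6 after 4 steps, so 6 lies in a 4-cycle (5 8 9 6).
Since the cycle has length 4, π^28 acts on it the same as π^0 (28 mod 4 = 0).
So π^28(6) = 6.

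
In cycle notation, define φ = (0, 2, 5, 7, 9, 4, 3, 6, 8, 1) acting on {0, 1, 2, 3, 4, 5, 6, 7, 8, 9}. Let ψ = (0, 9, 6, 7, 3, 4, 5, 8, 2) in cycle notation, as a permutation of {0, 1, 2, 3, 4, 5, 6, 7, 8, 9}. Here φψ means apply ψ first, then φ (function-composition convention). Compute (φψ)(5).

First apply ψ: ψ(5) = 8, then φ(8) = 1. Thus (φψ)(5) = 1.

1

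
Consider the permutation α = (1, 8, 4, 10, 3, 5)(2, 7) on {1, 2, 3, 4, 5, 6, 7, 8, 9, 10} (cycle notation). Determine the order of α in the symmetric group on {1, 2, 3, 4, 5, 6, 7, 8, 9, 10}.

The cycle type of α is (6, 2, 1, 1).
The order of α is the least common multiple of its cycle lengths: lcm(6, 2) = 6.

6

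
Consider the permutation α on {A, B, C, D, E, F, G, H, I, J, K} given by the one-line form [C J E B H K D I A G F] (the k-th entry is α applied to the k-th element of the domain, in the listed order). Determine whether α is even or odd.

In disjoint-cycle form the cycle lengths are 5, 4, 2.
A cycle of length ℓ contributes ℓ−1 transpositions, so α is a product of 4 + 3 + 1 = 8 transpositions — even.

even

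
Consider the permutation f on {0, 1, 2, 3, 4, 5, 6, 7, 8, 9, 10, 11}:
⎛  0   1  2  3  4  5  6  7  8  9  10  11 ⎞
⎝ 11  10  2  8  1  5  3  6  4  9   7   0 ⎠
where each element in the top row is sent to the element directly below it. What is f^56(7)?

7

Tracing 7 → 6 → … returns to 7 after 7 steps, so 7 lies in a 7-cycle (1, 10, 7, 6, 3, 8, 4).
Powers repeat with period 7 on this cycle, and 56 mod 7 = 0, so f^56(7) = f^0(7).
So f^56(7) = 7.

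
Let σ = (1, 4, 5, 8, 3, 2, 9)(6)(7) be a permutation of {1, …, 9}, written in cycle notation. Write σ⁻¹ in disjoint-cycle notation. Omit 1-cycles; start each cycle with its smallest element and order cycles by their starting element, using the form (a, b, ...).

(1, 9, 2, 3, 8, 5, 4)

Inverting a permutation written in cycle notation just reverses the order within every cycle.
Reversing each cycle of σ and rotating so the smallest element leads gives (1, 9, 2, 3, 8, 5, 4).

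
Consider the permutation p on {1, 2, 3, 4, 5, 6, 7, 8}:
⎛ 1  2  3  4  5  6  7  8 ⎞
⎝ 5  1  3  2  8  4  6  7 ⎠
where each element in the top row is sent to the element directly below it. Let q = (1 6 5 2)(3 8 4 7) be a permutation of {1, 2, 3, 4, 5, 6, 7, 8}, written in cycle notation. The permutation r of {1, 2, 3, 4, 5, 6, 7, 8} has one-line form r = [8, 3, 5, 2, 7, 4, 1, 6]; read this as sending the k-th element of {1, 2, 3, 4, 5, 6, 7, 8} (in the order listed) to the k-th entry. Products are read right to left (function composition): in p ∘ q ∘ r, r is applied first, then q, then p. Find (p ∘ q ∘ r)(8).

8

Apply the permutations in order: r(8) = 6, then q(6) = 5, then p(5) = 8. So (p ∘ q ∘ r)(8) = 8.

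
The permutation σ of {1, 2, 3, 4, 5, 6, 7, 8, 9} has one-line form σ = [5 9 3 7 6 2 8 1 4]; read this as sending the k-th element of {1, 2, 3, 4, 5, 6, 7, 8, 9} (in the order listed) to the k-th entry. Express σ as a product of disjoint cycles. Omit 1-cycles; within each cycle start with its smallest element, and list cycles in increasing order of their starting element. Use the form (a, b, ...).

Start at 1 and follow images: 1 → 5 → 6 → 2 → 9 → 4 → 7 → 8 → 1, giving the cycle (1, 5, 6, 2, 9, 4, 7, 8).
Continuing from each remaining unvisited element yields (1, 5, 6, 2, 9, 4, 7, 8).

(1, 5, 6, 2, 9, 4, 7, 8)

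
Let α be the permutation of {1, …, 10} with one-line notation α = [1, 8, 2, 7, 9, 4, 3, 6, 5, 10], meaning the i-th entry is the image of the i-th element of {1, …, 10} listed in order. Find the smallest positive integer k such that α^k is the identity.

Decomposing into disjoint cycles gives cycle lengths 6, 2, 1, 1.
The order of α is the least common multiple of its cycle lengths: lcm(6, 2) = 6.

6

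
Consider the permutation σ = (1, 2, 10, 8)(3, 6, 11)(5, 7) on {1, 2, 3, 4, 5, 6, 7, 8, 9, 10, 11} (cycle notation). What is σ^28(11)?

3

11 lies in the 3-cycle (3, 6, 11).
Powers repeat with period 3 on this cycle, and 28 mod 3 = 1, so σ^28(11) = σ^1(11).
Advancing 1 step from 11: 11 → 3.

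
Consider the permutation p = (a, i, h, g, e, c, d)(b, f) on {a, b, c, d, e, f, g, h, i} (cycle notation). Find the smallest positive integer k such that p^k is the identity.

The cycle type of p is (7, 2).
Since disjoint cycles commute, ord(p) = lcm(7, 2) = 14.

14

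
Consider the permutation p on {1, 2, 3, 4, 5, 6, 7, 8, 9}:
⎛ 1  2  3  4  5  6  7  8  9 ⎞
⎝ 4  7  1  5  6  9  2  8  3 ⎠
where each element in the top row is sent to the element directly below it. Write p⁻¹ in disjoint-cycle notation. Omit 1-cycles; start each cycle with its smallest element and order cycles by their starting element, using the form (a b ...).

First write p in disjoint cycles: (1 4 5 6 9 3)(2 7).
The inverse reverses every cycle; in canonical form, p⁻¹ = (1 3 9 6 5 4)(2 7).

(1 3 9 6 5 4)(2 7)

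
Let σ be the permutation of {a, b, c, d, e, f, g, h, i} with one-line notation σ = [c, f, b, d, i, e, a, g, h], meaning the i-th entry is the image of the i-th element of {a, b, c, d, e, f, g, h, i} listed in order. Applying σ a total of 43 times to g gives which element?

Tracing g → a → … returns to g after 8 steps, so g lies in an 8-cycle (a c b f e i h g).
Powers repeat with period 8 on this cycle, and 43 mod 8 = 3, so σ^43(g) = σ^3(g).
Advancing 3 steps from g: g → a → c → b.

b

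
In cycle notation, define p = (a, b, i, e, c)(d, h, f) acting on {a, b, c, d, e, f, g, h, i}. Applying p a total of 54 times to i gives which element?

b

i lies in the 5-cycle (a, b, i, e, c).
Powers repeat with period 5 on this cycle, and 54 mod 5 = 4, so p^54(i) = p^4(i).
Stepping 4 places around the cycle: i → e → c → a → b.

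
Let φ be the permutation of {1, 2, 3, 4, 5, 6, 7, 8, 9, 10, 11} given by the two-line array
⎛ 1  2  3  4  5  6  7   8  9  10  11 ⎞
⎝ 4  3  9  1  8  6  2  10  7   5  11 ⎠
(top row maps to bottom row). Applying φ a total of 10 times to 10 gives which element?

Tracing 10 → 5 → … returns to 10 after 3 steps, so 10 lies in a 3-cycle (5 8 10).
Powers repeat with period 3 on this cycle, and 10 mod 3 = 1, so φ^10(10) = φ^1(10).
Advancing 1 step from 10: 10 → 5.

5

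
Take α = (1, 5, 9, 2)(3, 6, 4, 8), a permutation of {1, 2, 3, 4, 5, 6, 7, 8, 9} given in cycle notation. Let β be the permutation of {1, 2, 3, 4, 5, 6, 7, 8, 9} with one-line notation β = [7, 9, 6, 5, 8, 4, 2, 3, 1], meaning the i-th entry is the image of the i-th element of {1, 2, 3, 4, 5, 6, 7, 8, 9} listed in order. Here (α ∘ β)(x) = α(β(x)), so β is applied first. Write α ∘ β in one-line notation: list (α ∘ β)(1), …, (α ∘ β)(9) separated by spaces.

(α ∘ β)(x) = α(β(x)). Computing each image: α(β(1)) = α(7) = 7, α(β(2)) = α(9) = 2, α(β(3)) = α(6) = 4, α(β(4)) = α(5) = 9, α(β(5)) = α(8) = 3, α(β(6)) = α(4) = 8, α(β(7)) = α(2) = 1, α(β(8)) = α(3) = 6, α(β(9)) = α(1) = 5.
Hence α ∘ β = [7 2 4 9 3 8 1 6 5].

7 2 4 9 3 8 1 6 5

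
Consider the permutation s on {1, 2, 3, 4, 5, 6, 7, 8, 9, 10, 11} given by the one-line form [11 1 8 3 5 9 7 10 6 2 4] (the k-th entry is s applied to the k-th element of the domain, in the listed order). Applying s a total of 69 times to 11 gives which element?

1

Tracing 11 → 4 → … returns to 11 after 7 steps, so 11 lies in a 7-cycle (1 11 4 3 8 10 2).
Powers repeat with period 7 on this cycle, and 69 mod 7 = 6, so s^69(11) = s^6(11).
Stepping 6 places around the cycle: 11 → 4 → 3 → 8 → 10 → 2 → 1.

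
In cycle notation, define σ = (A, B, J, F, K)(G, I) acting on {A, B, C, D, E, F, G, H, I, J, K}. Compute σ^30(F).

F lies in the 5-cycle (A, B, J, F, K).
Powers repeat with period 5 on this cycle, and 30 mod 5 = 0, so σ^30(F) = σ^0(F).
So σ^30(F) = F.

F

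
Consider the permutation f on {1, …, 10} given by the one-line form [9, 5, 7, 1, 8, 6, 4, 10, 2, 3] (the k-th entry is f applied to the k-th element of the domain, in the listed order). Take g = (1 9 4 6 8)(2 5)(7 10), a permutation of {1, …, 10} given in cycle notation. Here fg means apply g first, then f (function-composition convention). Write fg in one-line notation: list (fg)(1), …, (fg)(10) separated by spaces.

Chase each element through g then f: 1 → 9 → 2; 2 → 5 → 8; 3 → 3 → 7; 4 → 6 → 6; 5 → 2 → 5; 6 → 8 → 10; 7 → 10 → 3; 8 → 1 → 9; 9 → 4 → 1; 10 → 7 → 4.
So fg in one-line form is 2 8 7 6 5 10 3 9 1 4.

2 8 7 6 5 10 3 9 1 4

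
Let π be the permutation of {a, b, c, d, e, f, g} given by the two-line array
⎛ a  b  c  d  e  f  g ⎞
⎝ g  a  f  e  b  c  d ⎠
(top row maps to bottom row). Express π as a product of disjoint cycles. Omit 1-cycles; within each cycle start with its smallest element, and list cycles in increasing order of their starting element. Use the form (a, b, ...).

(a, g, d, e, b)(c, f)

Iterating π from a gives a → g → d → e → b → a; that is the 5-cycle (a, g, d, e, b).
Continuing from each remaining unvisited element yields (a, g, d, e, b)(c, f).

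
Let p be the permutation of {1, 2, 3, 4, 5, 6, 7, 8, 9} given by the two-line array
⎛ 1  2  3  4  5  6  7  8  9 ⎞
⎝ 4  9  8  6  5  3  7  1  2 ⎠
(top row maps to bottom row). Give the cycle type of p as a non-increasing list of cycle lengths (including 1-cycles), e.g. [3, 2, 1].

[5, 2, 1, 1]

The disjoint cycles are (1 4 6 3 8)(2 9)(5)(7), with lengths 5, 2, 1, 1 in non-increasing order.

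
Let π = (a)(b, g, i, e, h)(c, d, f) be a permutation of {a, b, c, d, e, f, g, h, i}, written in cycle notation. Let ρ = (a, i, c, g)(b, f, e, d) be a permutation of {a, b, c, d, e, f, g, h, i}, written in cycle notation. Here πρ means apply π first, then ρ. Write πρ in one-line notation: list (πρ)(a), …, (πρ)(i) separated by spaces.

i a b e h g c f d

For each element, apply π then ρ: a → a → i; b → g → a; c → d → b; d → f → e; e → h → h; f → c → g; g → i → c; h → b → f; i → e → d.
So πρ in one-line form is i a b e h g c f d.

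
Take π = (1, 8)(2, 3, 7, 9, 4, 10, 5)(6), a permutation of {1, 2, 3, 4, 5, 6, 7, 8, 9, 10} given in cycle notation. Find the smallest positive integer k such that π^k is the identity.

14

The disjoint cycles have lengths 7, 2, 1.
Since disjoint cycles commute, ord(π) = lcm(7, 2) = 14.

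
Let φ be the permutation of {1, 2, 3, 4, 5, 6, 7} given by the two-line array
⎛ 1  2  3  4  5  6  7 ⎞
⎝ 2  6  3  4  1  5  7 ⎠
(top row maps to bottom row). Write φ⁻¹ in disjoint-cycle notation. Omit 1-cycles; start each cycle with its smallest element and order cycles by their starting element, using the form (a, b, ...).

The cycle decomposition of φ is (1, 2, 6, 5).
The inverse reverses every cycle; in canonical form, φ⁻¹ = (1, 5, 6, 2).

(1, 5, 6, 2)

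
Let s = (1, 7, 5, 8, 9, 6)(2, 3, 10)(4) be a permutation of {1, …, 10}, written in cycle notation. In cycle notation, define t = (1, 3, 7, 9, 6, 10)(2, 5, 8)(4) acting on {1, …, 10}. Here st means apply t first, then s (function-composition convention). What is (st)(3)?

(st)(3) = s(t(3)). t(3) = 7, then s(7) = 5. So (st)(3) = 5.

5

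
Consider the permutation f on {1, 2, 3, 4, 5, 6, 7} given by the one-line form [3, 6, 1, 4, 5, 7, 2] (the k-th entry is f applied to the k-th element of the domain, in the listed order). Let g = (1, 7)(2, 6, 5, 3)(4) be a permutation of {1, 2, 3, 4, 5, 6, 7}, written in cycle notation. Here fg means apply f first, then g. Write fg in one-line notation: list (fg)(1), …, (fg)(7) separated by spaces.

2 5 7 4 3 1 6

Chase each element through f then g: 1 → 3 → 2; 2 → 6 → 5; 3 → 1 → 7; 4 → 4 → 4; 5 → 5 → 3; 6 → 7 → 1; 7 → 2 → 6.
So fg in one-line form is 2 5 7 4 3 1 6.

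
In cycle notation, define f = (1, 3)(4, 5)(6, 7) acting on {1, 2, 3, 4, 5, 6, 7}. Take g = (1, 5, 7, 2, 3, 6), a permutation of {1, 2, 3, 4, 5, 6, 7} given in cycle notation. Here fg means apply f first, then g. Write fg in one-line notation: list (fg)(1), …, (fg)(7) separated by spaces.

6 3 5 7 4 2 1

For each element, apply f then g: 1 → 3 → 6; 2 → 2 → 3; 3 → 1 → 5; 4 → 5 → 7; 5 → 4 → 4; 6 → 7 → 2; 7 → 6 → 1.
So fg in one-line form is 6 3 5 7 4 2 1.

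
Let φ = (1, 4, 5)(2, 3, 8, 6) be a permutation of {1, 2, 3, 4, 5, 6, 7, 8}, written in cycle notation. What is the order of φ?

12

The cycle type of φ is (4, 3, 1).
Since disjoint cycles commute, ord(φ) = lcm(4, 3) = 12.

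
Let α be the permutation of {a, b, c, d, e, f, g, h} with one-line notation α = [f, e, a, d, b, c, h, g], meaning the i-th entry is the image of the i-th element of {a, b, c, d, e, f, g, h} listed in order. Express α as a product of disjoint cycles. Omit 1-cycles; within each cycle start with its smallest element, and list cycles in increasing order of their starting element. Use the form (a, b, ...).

From a: a → f → c → a, closing the cycle (a, f, c).
Continuing from each remaining unvisited element yields (a, f, c)(b, e)(g, h).

(a, f, c)(b, e)(g, h)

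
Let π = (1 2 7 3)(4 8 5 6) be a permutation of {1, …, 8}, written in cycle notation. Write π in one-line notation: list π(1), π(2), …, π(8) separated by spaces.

Each element maps to the next entry in its cycle (wrapping to the front): 1↦2, 2↦7, 3↦1, 4↦8, 5↦6, 6↦4, 7↦3, 8↦5.
Listing these in domain order gives 2 7 1 8 6 4 3 5.

2 7 1 8 6 4 3 5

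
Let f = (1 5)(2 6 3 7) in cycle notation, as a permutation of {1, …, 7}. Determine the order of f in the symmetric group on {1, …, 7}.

The cycle type of f is (4, 2, 1).
Since disjoint cycles commute, ord(f) = lcm(4, 2) = 4.

4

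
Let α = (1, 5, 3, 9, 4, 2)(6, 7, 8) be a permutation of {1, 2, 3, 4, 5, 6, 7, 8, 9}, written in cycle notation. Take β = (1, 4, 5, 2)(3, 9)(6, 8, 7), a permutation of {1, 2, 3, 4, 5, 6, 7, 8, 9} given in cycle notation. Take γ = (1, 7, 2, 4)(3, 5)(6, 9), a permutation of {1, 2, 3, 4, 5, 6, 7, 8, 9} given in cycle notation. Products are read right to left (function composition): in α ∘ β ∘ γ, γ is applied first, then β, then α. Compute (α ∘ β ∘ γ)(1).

Apply the permutations in order: γ(1) = 7, then β(7) = 6, then α(6) = 7. So (α ∘ β ∘ γ)(1) = 7.

7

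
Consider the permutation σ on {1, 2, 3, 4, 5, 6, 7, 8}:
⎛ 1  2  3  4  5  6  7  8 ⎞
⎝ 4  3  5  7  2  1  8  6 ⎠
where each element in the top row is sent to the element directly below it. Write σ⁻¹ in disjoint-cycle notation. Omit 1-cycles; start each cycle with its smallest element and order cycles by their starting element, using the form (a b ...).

The cycle decomposition of σ is (1 4 7 8 6)(2 3 5).
Reversing each cycle (and rotating so the smallest element leads) gives σ⁻¹ = (1 6 8 7 4)(2 5 3).

(1 6 8 7 4)(2 5 3)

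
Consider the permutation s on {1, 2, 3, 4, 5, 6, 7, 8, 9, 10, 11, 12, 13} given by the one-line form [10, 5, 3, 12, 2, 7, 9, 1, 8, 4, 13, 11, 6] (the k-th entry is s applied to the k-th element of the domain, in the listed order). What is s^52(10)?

12

Tracing 10 → 4 → … returns to 10 after 10 steps, so 10 lies in a 10-cycle (1 10 4 12 11 13 6 7 9 8).
Powers repeat with period 10 on this cycle, and 52 mod 10 = 2, so s^52(10) = s^2(10).
Advancing 2 steps from 10: 10 → 4 → 12.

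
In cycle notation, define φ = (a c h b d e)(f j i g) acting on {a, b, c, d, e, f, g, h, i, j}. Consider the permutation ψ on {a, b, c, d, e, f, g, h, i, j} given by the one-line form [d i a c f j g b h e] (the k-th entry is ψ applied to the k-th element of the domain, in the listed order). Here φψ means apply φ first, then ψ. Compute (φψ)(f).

φ(f) = j, then ψ(j) = e; composing gives (φψ)(f) = e.

e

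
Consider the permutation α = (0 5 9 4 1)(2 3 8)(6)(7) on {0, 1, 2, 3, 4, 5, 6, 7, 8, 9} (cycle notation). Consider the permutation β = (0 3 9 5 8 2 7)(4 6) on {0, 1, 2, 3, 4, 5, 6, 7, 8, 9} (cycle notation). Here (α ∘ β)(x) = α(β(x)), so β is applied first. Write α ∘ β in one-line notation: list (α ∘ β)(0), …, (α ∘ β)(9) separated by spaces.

(α ∘ β)(x) = α(β(x)). Computing each image: α(β(0)) = α(3) = 8, α(β(1)) = α(1) = 0, α(β(2)) = α(7) = 7, α(β(3)) = α(9) = 4, α(β(4)) = α(6) = 6, α(β(5)) = α(8) = 2, α(β(6)) = α(4) = 1, α(β(7)) = α(0) = 5, α(β(8)) = α(2) = 3, α(β(9)) = α(5) = 9.
Hence α ∘ β = [8 0 7 4 6 2 1 5 3 9].

8 0 7 4 6 2 1 5 3 9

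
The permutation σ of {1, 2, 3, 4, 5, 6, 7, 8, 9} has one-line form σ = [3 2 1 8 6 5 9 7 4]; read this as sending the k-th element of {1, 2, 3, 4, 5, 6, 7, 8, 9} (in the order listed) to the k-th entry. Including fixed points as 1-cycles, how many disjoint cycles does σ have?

The cycle decomposition is (1 3)(2)(4 8 7 9)(5 6), which has 4 cycles (counting 1-cycles).

4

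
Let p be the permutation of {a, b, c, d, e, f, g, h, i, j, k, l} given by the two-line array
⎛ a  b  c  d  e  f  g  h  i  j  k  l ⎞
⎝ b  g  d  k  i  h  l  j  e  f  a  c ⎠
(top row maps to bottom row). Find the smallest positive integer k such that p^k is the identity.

The disjoint-cycle form of p has cycle lengths 7, 3, 2.
The order of p is the least common multiple of its cycle lengths: lcm(7, 3, 2) = 42.

42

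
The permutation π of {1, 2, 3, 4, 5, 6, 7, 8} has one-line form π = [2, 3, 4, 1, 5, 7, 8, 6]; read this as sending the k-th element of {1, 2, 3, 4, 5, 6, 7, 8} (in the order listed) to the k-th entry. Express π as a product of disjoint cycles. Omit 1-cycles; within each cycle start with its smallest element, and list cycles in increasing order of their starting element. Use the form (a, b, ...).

Start at 1 and follow images: 1 → 2 → 3 → 4 → 1, giving the cycle (1, 2, 3, 4).
Repeating from the next unused element and collecting all non-trivial cycles gives (1, 2, 3, 4)(6, 7, 8).

(1, 2, 3, 4)(6, 7, 8)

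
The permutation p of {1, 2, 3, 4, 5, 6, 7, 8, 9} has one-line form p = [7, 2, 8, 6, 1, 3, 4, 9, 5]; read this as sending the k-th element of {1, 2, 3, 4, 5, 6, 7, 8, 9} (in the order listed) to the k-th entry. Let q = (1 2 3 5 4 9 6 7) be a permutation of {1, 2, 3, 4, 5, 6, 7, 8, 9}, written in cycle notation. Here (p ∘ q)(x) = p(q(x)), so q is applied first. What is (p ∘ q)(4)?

5

(p ∘ q)(4) = p(q(4)). q(4) = 9, then p(9) = 5. So (p ∘ q)(4) = 5.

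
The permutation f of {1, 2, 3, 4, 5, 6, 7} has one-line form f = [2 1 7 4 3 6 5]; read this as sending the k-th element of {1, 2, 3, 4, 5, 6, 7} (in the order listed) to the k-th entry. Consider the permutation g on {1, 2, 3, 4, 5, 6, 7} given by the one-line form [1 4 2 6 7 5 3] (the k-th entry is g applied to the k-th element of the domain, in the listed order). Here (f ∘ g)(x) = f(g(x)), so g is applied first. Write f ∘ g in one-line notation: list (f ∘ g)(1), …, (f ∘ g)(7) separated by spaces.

Chase each element through g then f: 1 → 1 → 2; 2 → 4 → 4; 3 → 2 → 1; 4 → 6 → 6; 5 → 7 → 5; 6 → 5 → 3; 7 → 3 → 7.
Collecting the images, f ∘ g = [2 4 1 6 5 3 7].

2 4 1 6 5 3 7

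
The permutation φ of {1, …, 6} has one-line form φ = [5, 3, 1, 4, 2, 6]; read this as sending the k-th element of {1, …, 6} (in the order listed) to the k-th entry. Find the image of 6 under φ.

6 is element number 6 of the domain, and entry number 6 of the one-line form is 6, so φ(6) = 6.

6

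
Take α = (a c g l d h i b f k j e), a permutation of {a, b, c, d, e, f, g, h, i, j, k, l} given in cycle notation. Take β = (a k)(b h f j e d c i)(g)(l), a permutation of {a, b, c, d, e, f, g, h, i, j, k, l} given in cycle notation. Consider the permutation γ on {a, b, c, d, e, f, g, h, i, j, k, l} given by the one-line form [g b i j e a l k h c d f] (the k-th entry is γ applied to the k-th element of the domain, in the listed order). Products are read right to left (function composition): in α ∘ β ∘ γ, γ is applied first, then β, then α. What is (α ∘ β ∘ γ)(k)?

g

(α ∘ β ∘ γ)(k) = α(β(γ(k))). γ(k) = d, then β(d) = c, then α(c) = g, so the result is g.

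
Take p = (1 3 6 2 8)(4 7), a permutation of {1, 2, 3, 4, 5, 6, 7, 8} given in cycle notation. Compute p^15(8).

8

8 lies in the 5-cycle (1 3 6 2 8).
Since the cycle has length 5, p^15 acts on it the same as p^0 (15 mod 5 = 0).
So p^15(8) = 8.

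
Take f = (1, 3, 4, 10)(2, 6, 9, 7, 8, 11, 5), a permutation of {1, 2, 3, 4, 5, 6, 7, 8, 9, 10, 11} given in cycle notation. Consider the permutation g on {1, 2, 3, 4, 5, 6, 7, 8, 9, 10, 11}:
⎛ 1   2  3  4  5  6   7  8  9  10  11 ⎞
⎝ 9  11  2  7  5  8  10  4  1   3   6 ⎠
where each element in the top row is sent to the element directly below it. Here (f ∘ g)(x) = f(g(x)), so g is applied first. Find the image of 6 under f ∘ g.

First apply g: g(6) = 8, then f(8) = 11. Thus (f ∘ g)(6) = 11.

11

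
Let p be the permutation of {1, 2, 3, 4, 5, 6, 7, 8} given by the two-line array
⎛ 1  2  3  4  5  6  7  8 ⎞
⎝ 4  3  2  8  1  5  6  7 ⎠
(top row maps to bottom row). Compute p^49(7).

Tracing 7 → 6 → … returns to 7 after 6 steps, so 7 lies in a 6-cycle (1, 4, 8, 7, 6, 5).
On a 6-cycle, p^6 is the identity, so p^49 = p^1 there (49 ≡ 1 mod 6).
Stepping 1 place around the cycle: 7 → 6.

6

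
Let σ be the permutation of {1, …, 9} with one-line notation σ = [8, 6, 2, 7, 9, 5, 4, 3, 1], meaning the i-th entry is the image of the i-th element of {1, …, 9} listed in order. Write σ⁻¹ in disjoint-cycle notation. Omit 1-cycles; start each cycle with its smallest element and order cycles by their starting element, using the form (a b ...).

First write σ in disjoint cycles: (1 8 3 2 6 5 9)(4 7).
The inverse reverses every cycle; in canonical form, σ⁻¹ = (1 9 5 6 2 3 8)(4 7).

(1 9 5 6 2 3 8)(4 7)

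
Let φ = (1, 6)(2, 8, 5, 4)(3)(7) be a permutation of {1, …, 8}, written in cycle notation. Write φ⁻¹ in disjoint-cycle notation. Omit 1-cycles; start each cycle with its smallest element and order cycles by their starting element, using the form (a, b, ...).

If φ sends a → b within a cycle, φ⁻¹ sends b → a; equivalently, reverse each cycle.
Reversing each cycle of φ and rotating so the smallest element leads gives (1, 6)(2, 4, 5, 8).

(1, 6)(2, 4, 5, 8)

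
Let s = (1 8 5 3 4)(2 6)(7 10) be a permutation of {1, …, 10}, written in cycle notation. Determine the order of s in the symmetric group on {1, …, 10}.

10

The disjoint cycles have lengths 5, 2, 2, 1.
Since disjoint cycles commute, ord(s) = lcm(5, 2, 2) = 10.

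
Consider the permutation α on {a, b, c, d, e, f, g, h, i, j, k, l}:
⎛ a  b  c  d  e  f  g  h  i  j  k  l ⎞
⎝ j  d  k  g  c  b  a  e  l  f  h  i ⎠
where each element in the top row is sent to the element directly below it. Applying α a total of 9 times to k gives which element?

Tracing k → h → … returns to k after 4 steps, so k lies in a 4-cycle (c, k, h, e).
On a 4-cycle, α^4 is the identity, so α^9 = α^1 there (9 ≡ 1 mod 4).
Stepping 1 place around the cycle: k → h.

h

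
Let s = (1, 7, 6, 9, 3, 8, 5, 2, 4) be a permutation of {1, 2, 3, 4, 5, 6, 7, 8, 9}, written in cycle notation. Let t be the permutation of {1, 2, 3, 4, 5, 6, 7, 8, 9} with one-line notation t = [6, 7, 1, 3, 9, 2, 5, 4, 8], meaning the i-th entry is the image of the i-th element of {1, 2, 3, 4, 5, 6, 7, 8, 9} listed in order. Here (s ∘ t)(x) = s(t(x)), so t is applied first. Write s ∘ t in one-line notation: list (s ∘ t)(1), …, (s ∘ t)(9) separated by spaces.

9 6 7 8 3 4 2 1 5

(s ∘ t)(x) = s(t(x)). Computing each image: s(t(1)) = s(6) = 9, s(t(2)) = s(7) = 6, s(t(3)) = s(1) = 7, s(t(4)) = s(3) = 8, s(t(5)) = s(9) = 3, s(t(6)) = s(2) = 4, s(t(7)) = s(5) = 2, s(t(8)) = s(4) = 1, s(t(9)) = s(8) = 5.
Hence s ∘ t = [9 6 7 8 3 4 2 1 5].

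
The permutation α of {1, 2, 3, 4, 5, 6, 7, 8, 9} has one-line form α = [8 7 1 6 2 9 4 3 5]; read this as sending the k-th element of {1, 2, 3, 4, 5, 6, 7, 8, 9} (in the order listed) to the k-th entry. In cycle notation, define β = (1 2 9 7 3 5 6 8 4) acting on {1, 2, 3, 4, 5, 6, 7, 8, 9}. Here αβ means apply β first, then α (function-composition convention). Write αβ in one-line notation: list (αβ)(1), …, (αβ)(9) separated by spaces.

7 5 2 8 9 3 1 6 4

Chase each element through β then α: 1 → 2 → 7; 2 → 9 → 5; 3 → 5 → 2; 4 → 1 → 8; 5 → 6 → 9; 6 → 8 → 3; 7 → 3 → 1; 8 → 4 → 6; 9 → 7 → 4.
So αβ in one-line form is 7 5 2 8 9 3 1 6 4.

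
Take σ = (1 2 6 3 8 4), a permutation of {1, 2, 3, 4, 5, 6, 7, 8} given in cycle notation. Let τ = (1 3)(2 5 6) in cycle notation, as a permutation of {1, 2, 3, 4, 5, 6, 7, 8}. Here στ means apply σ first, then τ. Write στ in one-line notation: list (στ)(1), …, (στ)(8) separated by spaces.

(στ)(x) = τ(σ(x)). Computing each image: τ(σ(1)) = τ(2) = 5, τ(σ(2)) = τ(6) = 2, τ(σ(3)) = τ(8) = 8, τ(σ(4)) = τ(1) = 3, τ(σ(5)) = τ(5) = 6, τ(σ(6)) = τ(3) = 1, τ(σ(7)) = τ(7) = 7, τ(σ(8)) = τ(4) = 4.
Hence στ = [5 2 8 3 6 1 7 4].

5 2 8 3 6 1 7 4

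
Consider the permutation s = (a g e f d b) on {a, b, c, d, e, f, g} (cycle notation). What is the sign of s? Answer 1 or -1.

-1

The cycle lengths are 6, 1.
A cycle is odd iff its length is even; s has 1 even-length cycle, so sgn(s) = (−1)^1 and s is odd.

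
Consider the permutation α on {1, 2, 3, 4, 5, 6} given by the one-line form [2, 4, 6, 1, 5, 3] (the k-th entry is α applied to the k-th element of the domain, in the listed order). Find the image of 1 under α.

2

1 is element number 1 of the domain, and entry number 1 of the one-line form is 2, so α(1) = 2.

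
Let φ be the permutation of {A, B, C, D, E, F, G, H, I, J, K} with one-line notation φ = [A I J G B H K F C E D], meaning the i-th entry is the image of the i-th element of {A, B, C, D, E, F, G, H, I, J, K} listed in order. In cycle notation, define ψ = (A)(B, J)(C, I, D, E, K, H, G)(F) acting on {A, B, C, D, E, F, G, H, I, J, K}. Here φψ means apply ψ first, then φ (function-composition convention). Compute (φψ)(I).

ψ(I) = D, then φ(D) = G; composing gives (φψ)(I) = G.

G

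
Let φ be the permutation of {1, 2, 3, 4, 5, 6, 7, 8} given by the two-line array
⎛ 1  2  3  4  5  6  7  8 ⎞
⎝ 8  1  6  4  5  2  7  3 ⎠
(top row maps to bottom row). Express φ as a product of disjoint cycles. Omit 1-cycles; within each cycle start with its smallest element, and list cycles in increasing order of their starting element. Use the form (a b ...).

Start at 1 and follow images: 1 → 8 → 3 → 6 → 2 → 1, giving the cycle (1 8 3 6 2).
Continuing from each remaining unvisited element yields (1 8 3 6 2).

(1 8 3 6 2)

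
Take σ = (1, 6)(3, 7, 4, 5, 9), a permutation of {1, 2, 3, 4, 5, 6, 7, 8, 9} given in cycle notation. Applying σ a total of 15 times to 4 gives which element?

4 lies in the 5-cycle (3, 7, 4, 5, 9).
Powers repeat with period 5 on this cycle, and 15 mod 5 = 0, so σ^15(4) = σ^0(4).
So σ^15(4) = 4.

4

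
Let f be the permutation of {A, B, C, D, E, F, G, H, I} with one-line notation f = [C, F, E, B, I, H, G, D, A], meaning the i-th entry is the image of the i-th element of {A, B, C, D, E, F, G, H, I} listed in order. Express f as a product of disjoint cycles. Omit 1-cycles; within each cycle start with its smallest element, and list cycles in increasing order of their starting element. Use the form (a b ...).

Start at A and follow images: A → C → E → I → A, giving the cycle (A C E I).
Continuing from each remaining unvisited element yields (A C E I)(B F H D).

(A C E I)(B F H D)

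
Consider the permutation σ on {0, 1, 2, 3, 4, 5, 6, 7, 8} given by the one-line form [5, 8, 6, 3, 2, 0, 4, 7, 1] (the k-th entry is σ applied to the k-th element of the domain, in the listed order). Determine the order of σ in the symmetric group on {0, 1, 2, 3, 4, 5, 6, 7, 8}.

6

The disjoint-cycle form of σ has cycle lengths 3, 2, 2, 1, 1.
The order of σ is the least common multiple of its cycle lengths: lcm(3, 2, 2) = 6.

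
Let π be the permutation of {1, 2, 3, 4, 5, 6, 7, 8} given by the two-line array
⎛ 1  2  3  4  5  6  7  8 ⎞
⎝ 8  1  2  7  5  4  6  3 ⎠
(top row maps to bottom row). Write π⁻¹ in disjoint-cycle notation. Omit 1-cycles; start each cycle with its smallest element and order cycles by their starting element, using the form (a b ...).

The cycle decomposition of π is (1 8 3 2)(4 7 6).
The inverse reverses every cycle; in canonical form, π⁻¹ = (1 2 3 8)(4 6 7).

(1 2 3 8)(4 6 7)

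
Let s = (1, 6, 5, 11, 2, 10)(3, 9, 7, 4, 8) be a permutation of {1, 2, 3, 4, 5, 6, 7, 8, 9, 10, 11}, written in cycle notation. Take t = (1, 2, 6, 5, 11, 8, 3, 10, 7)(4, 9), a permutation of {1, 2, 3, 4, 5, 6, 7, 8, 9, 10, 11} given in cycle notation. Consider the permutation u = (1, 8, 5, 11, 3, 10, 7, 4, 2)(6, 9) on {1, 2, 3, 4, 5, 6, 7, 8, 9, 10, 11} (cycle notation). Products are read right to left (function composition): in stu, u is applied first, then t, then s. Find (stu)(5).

3

(stu)(5) = s(t(u(5))). u(5) = 11, then t(11) = 8, then s(8) = 3, so the result is 3.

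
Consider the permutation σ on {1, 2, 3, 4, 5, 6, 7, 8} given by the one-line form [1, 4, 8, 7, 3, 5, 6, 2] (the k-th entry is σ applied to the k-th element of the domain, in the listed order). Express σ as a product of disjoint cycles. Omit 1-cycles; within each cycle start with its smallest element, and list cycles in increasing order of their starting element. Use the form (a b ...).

Start at 2 and follow images: 2 → 4 → 7 → 6 → 5 → 3 → 8 → 2, giving the cycle (2 4 7 6 5 3 8).
Continuing from each remaining unvisited element yields (2 4 7 6 5 3 8).

(2 4 7 6 5 3 8)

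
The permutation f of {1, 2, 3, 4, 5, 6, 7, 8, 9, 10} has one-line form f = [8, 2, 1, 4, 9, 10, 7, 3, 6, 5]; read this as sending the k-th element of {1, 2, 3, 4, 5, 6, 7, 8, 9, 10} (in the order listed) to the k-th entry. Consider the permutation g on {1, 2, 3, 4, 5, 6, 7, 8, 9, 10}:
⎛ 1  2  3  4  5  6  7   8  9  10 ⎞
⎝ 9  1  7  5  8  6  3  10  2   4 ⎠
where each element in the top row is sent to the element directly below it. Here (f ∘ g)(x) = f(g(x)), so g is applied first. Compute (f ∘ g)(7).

First apply g: g(7) = 3, then f(3) = 1. Thus (f ∘ g)(7) = 1.

1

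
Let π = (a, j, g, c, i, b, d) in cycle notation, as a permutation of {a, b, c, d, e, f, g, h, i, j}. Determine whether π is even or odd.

even

The cycle lengths are 7, 1, 1, 1.
A cycle of length ℓ contributes ℓ−1 transpositions, so π is a product of 6 transpositions — even.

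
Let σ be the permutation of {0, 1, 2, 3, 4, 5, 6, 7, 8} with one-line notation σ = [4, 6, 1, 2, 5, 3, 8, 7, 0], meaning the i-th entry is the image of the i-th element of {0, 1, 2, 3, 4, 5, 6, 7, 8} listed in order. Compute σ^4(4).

Tracing 4 → 5 → … returns to 4 after 8 steps, so 4 lies in an 8-cycle (0, 4, 5, 3, 2, 1, 6, 8).
Advancing 4 steps from 4: 4 → 5 → 3 → 2 → 1.

1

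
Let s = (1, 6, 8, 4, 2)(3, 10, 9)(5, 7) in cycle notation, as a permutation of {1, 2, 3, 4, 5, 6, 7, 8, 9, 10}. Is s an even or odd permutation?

odd

The cycle lengths are 5, 3, 2.
A cycle is odd iff its length is even; s has 1 even-length cycle, so sgn(s) = (−1)^1 and s is odd.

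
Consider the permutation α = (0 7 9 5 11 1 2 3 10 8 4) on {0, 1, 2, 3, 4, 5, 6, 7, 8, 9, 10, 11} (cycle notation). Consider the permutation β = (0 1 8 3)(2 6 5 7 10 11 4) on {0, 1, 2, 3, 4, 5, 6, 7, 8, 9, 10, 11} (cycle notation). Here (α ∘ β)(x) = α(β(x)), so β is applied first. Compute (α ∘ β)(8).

(α ∘ β)(8) = α(β(8)). β(8) = 3, then α(3) = 10. So (α ∘ β)(8) = 10.

10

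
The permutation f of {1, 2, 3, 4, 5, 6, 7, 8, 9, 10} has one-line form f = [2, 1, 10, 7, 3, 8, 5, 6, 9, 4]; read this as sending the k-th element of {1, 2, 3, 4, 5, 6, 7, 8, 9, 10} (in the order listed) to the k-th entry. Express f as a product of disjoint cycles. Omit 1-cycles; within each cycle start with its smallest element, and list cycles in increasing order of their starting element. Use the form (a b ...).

Start at 1 and follow images: 1 → 2 → 1, giving the cycle (1 2).
Continuing from each remaining unvisited element yields (1 2)(3 10 4 7 5)(6 8).

(1 2)(3 10 4 7 5)(6 8)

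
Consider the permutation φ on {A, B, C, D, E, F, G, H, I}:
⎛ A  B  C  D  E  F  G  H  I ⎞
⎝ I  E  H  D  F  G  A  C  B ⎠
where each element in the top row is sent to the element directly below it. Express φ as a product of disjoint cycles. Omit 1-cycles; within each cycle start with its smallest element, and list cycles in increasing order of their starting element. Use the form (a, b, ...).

Start at A and follow images: A → I → B → E → F → G → A, giving the cycle (A, I, B, E, F, G).
Repeating from the next unused element and collecting all non-trivial cycles gives (A, I, B, E, F, G)(C, H).

(A, I, B, E, F, G)(C, H)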